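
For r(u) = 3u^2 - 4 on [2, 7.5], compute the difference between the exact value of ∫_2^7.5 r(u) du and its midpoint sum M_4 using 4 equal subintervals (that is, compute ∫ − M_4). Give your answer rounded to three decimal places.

2.600

Exact integral: ∫_2^7.5 r(u) du = 391.875.
M_4 ≈ 389.27539.
Error ≈ 391.875 − 389.27539 ≈ 2.600.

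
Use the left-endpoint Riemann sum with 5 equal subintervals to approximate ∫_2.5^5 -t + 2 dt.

-3.75

Δt = (5 − 2.5)/5 = 0.5.
Left endpoints: 2.5, 3, 3.5, 4, 4.5.
f(2.5) = -0.5, f(3) = -1, f(3.5) = -1.5, f(4) = -2, f(4.5) = -2.5.
Sum = Δt · [f(2.5) + f(3) + f(3.5) + f(4) + f(4.5)].
Sum = -3.75.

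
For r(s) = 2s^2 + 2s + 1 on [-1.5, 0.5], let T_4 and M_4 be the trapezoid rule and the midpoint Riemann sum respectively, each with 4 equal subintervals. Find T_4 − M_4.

T_4 = 2.5.
M_4 = 2.25.
T_4 − M_4 = 0.25.

0.25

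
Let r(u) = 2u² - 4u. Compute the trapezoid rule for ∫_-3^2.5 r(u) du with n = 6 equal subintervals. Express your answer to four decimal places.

Δu = (2.5 − (-3))/6 = 11/12.
r(-3) = 30, r(-25/12) = 1225/72, r(-7/6) = 133/18, r(-0.25) = 1.125, r(2/3) = -16/9, r(19/12) = -95/72, r(2.5) = 2.5.
T_6 = (Δu/2)·[r(u_0) + 2r(u_1) + ... + 2r(u_{5}) + r(u_6)].
Sum ≈ 35.4572.

35.4572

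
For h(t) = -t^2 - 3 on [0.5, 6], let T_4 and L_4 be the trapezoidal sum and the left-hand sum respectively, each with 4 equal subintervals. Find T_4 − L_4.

-24.578125

T_4 = -90.19140625.
L_4 = -65.61328125.
T_4 − L_4 = -24.578125.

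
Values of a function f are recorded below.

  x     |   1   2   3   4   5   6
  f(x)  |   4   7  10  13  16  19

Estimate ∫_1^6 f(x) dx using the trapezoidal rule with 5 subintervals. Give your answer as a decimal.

Δx = 1.
T_5 = (1/2)·[4 + 2·7 + 2·10 + 2·13 + 2·16 + 19] = 57.5.

57.5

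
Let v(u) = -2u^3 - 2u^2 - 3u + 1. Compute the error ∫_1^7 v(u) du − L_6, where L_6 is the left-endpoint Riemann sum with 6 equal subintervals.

Exact integral: ∫_1^7 v(u) du = -1494.
L_6 = -1121.
Error = -1494 − (-1121) = -373.

-373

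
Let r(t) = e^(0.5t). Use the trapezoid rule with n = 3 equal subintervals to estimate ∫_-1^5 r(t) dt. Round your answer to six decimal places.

25.049845

Δt = (5 − (-1))/3 = 2.
r(-1) ≈ 0.606531, r(1) ≈ 1.648721, r(3) ≈ 4.481689, r(5) ≈ 12.182494.
T_3 = (Δt/2)·[r(t_0) + 2r(t_1) + 2r(t_2) + r(t_3)].
Sum ≈ 25.049845.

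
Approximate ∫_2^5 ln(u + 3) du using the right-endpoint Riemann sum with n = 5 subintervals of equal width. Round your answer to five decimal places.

5.72710

Δu = (5 − 2)/5 = 0.6.
Right endpoints: 2.6, 3.2, 3.8, 4.4, 5.
f(2.6) ≈ 1.72277, f(3.2) ≈ 1.82455, f(3.8) ≈ 1.91692, f(4.4) ≈ 2.00148, f(5) ≈ 2.07944.
Sum = Δu · [f(2.6) + f(3.2) + f(3.8) + f(4.4) + f(5)].
Sum ≈ 5.72710.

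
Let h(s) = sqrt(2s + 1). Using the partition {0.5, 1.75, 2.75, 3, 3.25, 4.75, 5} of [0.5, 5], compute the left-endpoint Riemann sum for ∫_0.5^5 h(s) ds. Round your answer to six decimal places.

Subinterval widths: 1.25, 1, 0.25, 0.25, 1.5, 0.25.
Left endpoints: 0.5, 1.75, 2.75, 3, 3.25, 4.75.
h(0.5) ≈ 1.414214, h(1.75) ≈ 2.121320, h(2.75) ≈ 2.549510, h(3) ≈ 2.645751, h(3.25) ≈ 2.738613, h(4.75) ≈ 3.240370.
Sum = Σ Δs_i · h(s_i).
Sum ≈ 10.105914.

10.105914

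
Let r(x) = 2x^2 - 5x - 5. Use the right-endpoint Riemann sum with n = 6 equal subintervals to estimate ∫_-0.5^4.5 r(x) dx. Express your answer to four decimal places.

-6.7593

Δx = (4.5 − (-0.5))/6 = 5/6.
Right endpoints: 1/3, 7/6, 2, 17/6, 11/3, 4.5.
r(1/3) = -58/9, r(7/6) = -73/9, r(2) = -7, r(17/6) = -28/9, r(11/3) = 32/9, r(4.5) = 13.
Sum = Δx · [r(1/3) + r(7/6) + r(2) + ...].
Sum ≈ -6.7593.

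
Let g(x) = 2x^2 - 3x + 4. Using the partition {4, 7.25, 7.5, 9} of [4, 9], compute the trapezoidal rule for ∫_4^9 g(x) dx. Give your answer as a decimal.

Subinterval widths: 3.25, 0.25, 1.5.
g(4) = 24, g(7.25) = 87.375, g(7.5) = 94, g(9) = 139.
On each subinterval the trapezoid contributes (Δx_i/2)·[g(x_{i-1}) + g(x_i)].
Sum = 378.40625.

378.40625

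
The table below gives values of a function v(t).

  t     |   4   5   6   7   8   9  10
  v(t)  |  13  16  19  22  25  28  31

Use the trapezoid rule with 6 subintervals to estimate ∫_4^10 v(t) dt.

Δt = 1.
T_6 = (1/2)·[13 + 2·16 + 2·19 + 2·22 + 2·25 + 2·28 + 31] = 132.

132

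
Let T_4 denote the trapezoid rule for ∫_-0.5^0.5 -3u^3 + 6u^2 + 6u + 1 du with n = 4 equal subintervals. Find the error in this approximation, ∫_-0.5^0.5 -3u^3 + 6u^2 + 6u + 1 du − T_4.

Exact integral: ∫_-0.5^0.5 f(u) du = 1.5.
T_4 = 1.5625.
Error = 1.5 − 1.5625 = -0.0625.

-0.0625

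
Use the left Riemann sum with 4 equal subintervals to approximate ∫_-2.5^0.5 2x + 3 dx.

0.75

Δx = (0.5 − (-2.5))/4 = 0.75.
Left endpoints: -2.5, -1.75, -1, -0.25.
f(-2.5) = -2, f(-1.75) = -0.5, f(-1) = 1, f(-0.25) = 2.5.
Sum = Δx · [f(-2.5) + f(-1.75) + f(-1) + f(-0.25)].
Sum = 0.75.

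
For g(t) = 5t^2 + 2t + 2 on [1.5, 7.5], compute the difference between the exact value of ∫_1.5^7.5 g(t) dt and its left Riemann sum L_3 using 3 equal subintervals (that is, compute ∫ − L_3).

Exact integral: ∫_1.5^7.5 g(t) dt = 763.5.
L_3 = 501.5.
Error = 763.5 − 501.5 = 262.

262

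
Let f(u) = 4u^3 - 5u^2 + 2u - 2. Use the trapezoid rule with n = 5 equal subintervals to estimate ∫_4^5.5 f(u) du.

500.8575

Δu = (5.5 − 4)/5 = 0.3.
f(4) = 182, f(4.3) = 232.178, f(4.6) = 290.744, f(4.9) = 358.346, f(5.2) = 435.632, f(5.5) = 523.25.
T_5 = (Δu/2)·[f(u_0) + 2f(u_1) + ... + 2f(u_{4}) + f(u_5)].
Sum = 500.8575.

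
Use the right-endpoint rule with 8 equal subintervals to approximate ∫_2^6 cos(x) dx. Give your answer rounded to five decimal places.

-0.81976

Δx = (6 − 2)/8 = 0.5.
Right endpoints: 2.5, 3, 3.5, 4, 4.5, 5, 5.5, 6.
f(2.5) ≈ -0.80114, f(3) ≈ -0.98999, f(3.5) ≈ -0.93646, f(4) ≈ -0.65364, f(4.5) ≈ -0.21080, f(5) ≈ 0.28366, f(5.5) ≈ 0.70867, f(6) ≈ 0.96017.
Sum = Δx · [f(2.5) + f(3) + f(3.5) + ...].
Sum ≈ -0.81976.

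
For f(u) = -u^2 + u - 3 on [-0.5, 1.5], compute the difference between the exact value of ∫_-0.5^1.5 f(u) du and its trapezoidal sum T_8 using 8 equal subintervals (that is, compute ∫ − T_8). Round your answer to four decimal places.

0.0208

Exact integral: ∫_-0.5^1.5 f(u) du ≈ -6.166667.
T_8 = -6.1875.
Error ≈ -6.166667 − (-6.1875) ≈ 0.0208.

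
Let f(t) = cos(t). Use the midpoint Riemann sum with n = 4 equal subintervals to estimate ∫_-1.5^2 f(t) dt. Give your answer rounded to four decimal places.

Δt = (2 − (-1.5))/4 = 0.875.
Midpoints: -1.0625, -0.1875, 0.6875, 1.5625.
f(-1.0625) ≈ 0.4867, f(-0.1875) ≈ 0.9825, f(0.6875) ≈ 0.7728, f(1.5625) ≈ 0.0083.
Sum = Δt · [f(-1.0625) + f(-0.1875) + f(0.6875) + f(1.5625)].
Sum ≈ 1.9690.

1.9690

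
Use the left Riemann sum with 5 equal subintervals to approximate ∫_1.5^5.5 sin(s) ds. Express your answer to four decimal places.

Δs = (5.5 − 1.5)/5 = 0.8.
Left endpoints: 1.5, 2.3, 3.1, 3.9, 4.7.
f(1.5) ≈ 0.9975, f(2.3) ≈ 0.7457, f(3.1) ≈ 0.0416, f(3.9) ≈ -0.6878, f(4.7) ≈ -0.9999.
Sum = Δs · [f(1.5) + f(2.3) + f(3.1) + f(3.9) + f(4.7)].
Sum ≈ 0.0777.

0.0777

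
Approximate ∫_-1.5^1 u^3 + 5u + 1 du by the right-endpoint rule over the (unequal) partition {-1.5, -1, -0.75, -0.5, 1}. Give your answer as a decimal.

Subinterval widths: 0.5, 0.25, 0.25, 1.5.
Right endpoints: -1, -0.75, -0.5, 1.
f(-1) = -5, f(-0.75) = -3.171875, f(-0.5) = -1.625, f(1) = 7.
Sum = Σ Δu_i · f(u_i).
Sum = 6.80078125.

6.80078125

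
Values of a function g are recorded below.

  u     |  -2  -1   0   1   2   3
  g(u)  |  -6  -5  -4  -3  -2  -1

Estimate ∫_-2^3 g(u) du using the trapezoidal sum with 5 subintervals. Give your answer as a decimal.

Δu = 1.
T_5 = (1/2)·[(-6) + 2·(-5) + 2·(-4) + 2·(-3) + 2·(-2) + (-1)] = -17.5.

-17.5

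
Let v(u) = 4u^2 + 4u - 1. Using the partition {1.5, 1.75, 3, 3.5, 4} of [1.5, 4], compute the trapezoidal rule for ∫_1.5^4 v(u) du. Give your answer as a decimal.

107.3125

Subinterval widths: 0.25, 1.25, 0.5, 0.5.
v(1.5) = 14, v(1.75) = 18.25, v(3) = 47, v(3.5) = 62, v(4) = 79.
On each subinterval the trapezoid contributes (Δu_i/2)·[v(u_{i-1}) + v(u_i)].
Sum = 107.3125.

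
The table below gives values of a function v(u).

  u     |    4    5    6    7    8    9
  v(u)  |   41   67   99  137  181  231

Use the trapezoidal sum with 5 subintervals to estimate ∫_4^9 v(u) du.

620

Δu = 1.
T_5 = (1/2)·[41 + 2·67 + 2·99 + 2·137 + 2·181 + 231] = 620.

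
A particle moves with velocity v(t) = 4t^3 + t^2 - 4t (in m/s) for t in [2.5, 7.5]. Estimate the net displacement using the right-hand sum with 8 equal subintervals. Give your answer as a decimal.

3697.4609375

Δt = (7.5 − 2.5)/8 = 0.625.
Right endpoints: 3.125, 3.75, 4.375, 5, 5.625, 6.25, 6.875, 7.5.
v(3.125) = 119.3359375, v(3.75) = 210, v(4.375) = 336.6015625, v(5) = 505, v(5.625) = 721.0546875, v(6.25) = 990.625, v(6.875) = 1319.5703125, v(7.5) = 1713.75.
Sum = Δt · [v(3.125) + v(3.75) + v(4.375) + ...].
Sum = 3697.4609375.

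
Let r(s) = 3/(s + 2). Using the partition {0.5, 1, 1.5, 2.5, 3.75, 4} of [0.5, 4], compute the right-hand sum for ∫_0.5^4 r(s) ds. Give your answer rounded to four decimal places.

Subinterval widths: 0.5, 0.5, 1, 1.25, 0.25.
Right endpoints: 1, 1.5, 2.5, 3.75, 4.
r(1) = 1, r(1.5) = 6/7, r(2.5) = 2/3, r(3.75) = 12/23, r(4) = 0.5.
Sum = Σ Δs_i · r(s_i).
Sum ≈ 2.3724.

2.3724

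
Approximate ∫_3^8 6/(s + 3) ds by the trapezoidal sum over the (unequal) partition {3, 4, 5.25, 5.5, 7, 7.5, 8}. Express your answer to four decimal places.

Subinterval widths: 1, 1.25, 0.25, 1.5, 0.5, 0.5.
f(3) = 1, f(4) = 6/7, f(5.25) = 8/11, f(5.5) = 12/17, f(7) = 0.6, f(7.5) = 4/7, f(8) = 6/11.
On each subinterval the trapezoid contributes (Δs_i/2)·[f(s_{i-1}) + f(s_i)].
Sum ≈ 3.6495.

3.6495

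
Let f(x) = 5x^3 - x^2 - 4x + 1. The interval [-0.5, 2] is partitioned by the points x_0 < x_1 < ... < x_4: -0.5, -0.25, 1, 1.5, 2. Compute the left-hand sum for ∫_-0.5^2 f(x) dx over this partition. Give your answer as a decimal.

Subinterval widths: 0.25, 1.25, 0.5, 0.5.
Left endpoints: -0.5, -0.25, 1, 1.5.
f(-0.5) = 2.125, f(-0.25) = 1.859375, f(1) = 1, f(1.5) = 9.625.
Sum = Σ Δx_i · f(x_i).
Sum = 8.16796875.

8.16796875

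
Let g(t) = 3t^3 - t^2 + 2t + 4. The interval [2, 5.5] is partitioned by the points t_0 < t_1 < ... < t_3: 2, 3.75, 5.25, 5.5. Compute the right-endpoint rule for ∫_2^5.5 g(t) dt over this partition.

Subinterval widths: 1.75, 1.5, 0.25.
Right endpoints: 3.75, 5.25, 5.5.
g(3.75) = 155.640625, g(5.25) = 421.046875, g(5.5) = 483.875.
Sum = Σ Δt_i · g(t_i).
Sum = 1024.91015625.

1024.91015625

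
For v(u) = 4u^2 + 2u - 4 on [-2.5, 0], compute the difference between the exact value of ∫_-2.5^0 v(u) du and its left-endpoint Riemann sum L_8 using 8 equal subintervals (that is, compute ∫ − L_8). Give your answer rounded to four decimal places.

-3.2878

Exact integral: ∫_-2.5^0 v(u) du ≈ 4.583333.
L_8 = 7.87109375.
Error ≈ 4.583333 − 7.87109375 ≈ -3.2878.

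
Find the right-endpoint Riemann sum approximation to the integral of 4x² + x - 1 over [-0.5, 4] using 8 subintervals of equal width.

108.80859375

Δx = (4 − (-0.5))/8 = 0.5625.
Right endpoints: 0.0625, 0.625, 1.1875, 1.75, 2.3125, 2.875, 3.4375, 4.
f(0.0625) = -0.921875, f(0.625) = 1.1875, f(1.1875) = 5.828125, f(1.75) = 13, f(2.3125) = 22.703125, f(2.875) = 34.9375, f(3.4375) = 49.703125, f(4) = 67.
Sum = Δx · [f(0.0625) + f(0.625) + f(1.1875) + ...].
Sum = 108.80859375.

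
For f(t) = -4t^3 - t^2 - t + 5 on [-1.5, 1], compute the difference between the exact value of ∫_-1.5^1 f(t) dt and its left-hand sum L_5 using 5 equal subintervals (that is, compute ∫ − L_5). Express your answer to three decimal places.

-4.896

Exact integral: ∫_-1.5^1 f(t) dt ≈ 15.72917.
L_5 = 20.625.
Error ≈ 15.72917 − 20.625 ≈ -4.896.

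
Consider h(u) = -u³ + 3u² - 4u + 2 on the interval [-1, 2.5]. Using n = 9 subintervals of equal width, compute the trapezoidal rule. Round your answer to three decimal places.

Δu = (2.5 − (-1))/9 = 7/18.
h(-1) = 10, h(-11/18) = 33785/5832, h(-2/9) = 2222/729, h(1/6) = 305/216, h(5/9) = 388/729, h(17/18) = 325/5832, h(4/3) = -10/27, h(31/18) = -6409/5832, h(19/9) = -1810/729, h(2.5) = -4.875.
T_9 = (Δu/2)·[h(u_0) + 2h(u_1) + ... + 2h(u_{8}) + h(u_9)].
Sum ≈ 3.676.

3.676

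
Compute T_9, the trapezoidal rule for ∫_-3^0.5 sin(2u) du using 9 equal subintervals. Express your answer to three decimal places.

0.199

Δu = (0.5 − (-3))/9 = 7/18.
f(-3) ≈ 0.279, f(-47/18) ≈ 0.873, f(-20/9) ≈ 0.964, f(-11/6) ≈ 0.501, f(-13/9) ≈ -0.250, f(-19/18) ≈ -0.858, f(-2/3) ≈ -0.972, f(-5/18) ≈ -0.527, f(1/9) ≈ 0.220, f(0.5) ≈ 0.841.
T_9 = (Δu/2)·[f(u_0) + 2f(u_1) + ... + 2f(u_{8}) + f(u_9)].
Sum ≈ 0.199.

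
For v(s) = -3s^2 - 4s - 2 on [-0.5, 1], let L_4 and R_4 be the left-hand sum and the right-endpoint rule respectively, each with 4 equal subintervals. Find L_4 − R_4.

3.09375

L_4 = -4.18359375.
R_4 = -7.27734375.
L_4 − R_4 = 3.09375.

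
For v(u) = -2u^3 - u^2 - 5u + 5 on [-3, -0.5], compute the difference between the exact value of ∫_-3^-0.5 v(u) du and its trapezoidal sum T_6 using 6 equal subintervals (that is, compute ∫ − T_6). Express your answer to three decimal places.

Exact integral: ∫_-3^-0.5 v(u) du ≈ 65.88542.
T_6 ≈ 66.57263.
Error ≈ 65.88542 − 66.57263 ≈ -0.687.

-0.687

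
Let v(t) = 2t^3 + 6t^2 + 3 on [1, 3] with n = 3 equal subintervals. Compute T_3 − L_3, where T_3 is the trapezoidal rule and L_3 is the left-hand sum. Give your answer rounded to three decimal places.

T_3 ≈ 100.66667.
L_3 ≈ 67.33333.
T_3 − L_3 ≈ 33.333.

33.333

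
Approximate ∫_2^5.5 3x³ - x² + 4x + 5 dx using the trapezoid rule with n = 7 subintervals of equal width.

Δx = (5.5 − 2)/7 = 0.5.
f(2) = 33, f(2.5) = 55.625, f(3) = 89, f(3.5) = 135.375, f(4) = 197, f(4.5) = 276.125, f(5) = 375, f(5.5) = 495.875.
T_7 = (Δx/2)·[f(x_0) + 2f(x_1) + ... + 2f(x_{6}) + f(x_7)].
Sum = 696.28125.

696.28125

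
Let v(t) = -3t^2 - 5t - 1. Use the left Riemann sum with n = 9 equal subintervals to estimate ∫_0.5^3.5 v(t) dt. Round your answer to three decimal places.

-67.417

Δt = (3.5 − 0.5)/9 = 1/3.
Left endpoints: 0.5, 5/6, 7/6, 1.5, 11/6, 13/6, 2.5, 17/6, 19/6.
v(0.5) = -4.25, v(5/6) = -7.25, v(7/6) = -131/12, v(1.5) = -15.25, v(11/6) = -20.25, v(13/6) = -311/12, v(2.5) = -32.25, v(17/6) = -39.25, v(19/6) = -563/12.
Sum = Δt · [v(0.5) + v(5/6) + v(7/6) + ...].
Sum ≈ -67.417.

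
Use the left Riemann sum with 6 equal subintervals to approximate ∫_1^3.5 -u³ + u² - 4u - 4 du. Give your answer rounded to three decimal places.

-47.760

Δu = (3.5 − 1)/6 = 5/12.
Left endpoints: 1, 17/12, 11/6, 2.25, 8/3, 37/12.
f(1) = -8, f(17/12) = -18149/1728, f(11/6) = -3053/216, f(2.25) = -19.328125, f(8/3) = -716/27, f(37/12) = -62449/1728.
Sum = Δu · [f(1) + f(17/12) + f(11/6) + ...].
Sum ≈ -47.760.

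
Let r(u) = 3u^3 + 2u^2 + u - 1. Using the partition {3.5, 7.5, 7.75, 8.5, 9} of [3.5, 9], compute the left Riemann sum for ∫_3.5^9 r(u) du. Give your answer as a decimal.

Subinterval widths: 4, 0.25, 0.75, 0.5.
Left endpoints: 3.5, 7.5, 7.75, 8.5.
r(3.5) = 155.625, r(7.5) = 1384.625, r(7.75) = 1523.328125, r(8.5) = 1994.375.
Sum = Σ Δu_i · r(u_i).
Sum = 3108.33984375.

3108.33984375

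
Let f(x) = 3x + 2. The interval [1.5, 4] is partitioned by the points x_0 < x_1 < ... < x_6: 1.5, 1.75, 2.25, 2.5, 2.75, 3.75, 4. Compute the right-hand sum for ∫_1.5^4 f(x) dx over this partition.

27.875

Subinterval widths: 0.25, 0.5, 0.25, 0.25, 1, 0.25.
Right endpoints: 1.75, 2.25, 2.5, 2.75, 3.75, 4.
f(1.75) = 7.25, f(2.25) = 8.75, f(2.5) = 9.5, f(2.75) = 10.25, f(3.75) = 13.25, f(4) = 14.
Sum = Σ Δx_i · f(x_i).
Sum = 27.875.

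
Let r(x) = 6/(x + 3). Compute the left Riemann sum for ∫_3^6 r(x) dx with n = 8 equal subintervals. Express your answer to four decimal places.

2.4964

Δx = (6 − 3)/8 = 0.375.
Left endpoints: 3, 3.375, 3.75, 4.125, 4.5, 4.875, 5.25, 5.625.
r(3) = 1, r(3.375) = 16/17, r(3.75) = 8/9, r(4.125) = 16/19, r(4.5) = 0.8, r(4.875) = 16/21, r(5.25) = 8/11, r(5.625) = 16/23.
Sum = Δx · [r(3) + r(3.375) + r(3.75) + ...].
Sum ≈ 2.4964.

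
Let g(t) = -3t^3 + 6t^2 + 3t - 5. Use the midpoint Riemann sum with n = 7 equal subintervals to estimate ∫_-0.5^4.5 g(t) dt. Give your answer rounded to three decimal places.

Δt = (4.5 − (-0.5))/7 = 5/7.
Midpoints: -1/7, 4/7, 9/7, 2, 19/7, 24/7, 29/7.
g(-1/7) = -1817/343, g(4/7) = -647/343, g(9/7) = 823/343, g(2) = 1, g(19/7) = -4337/343, g(24/7) = -15467/343, g(29/7) = -35297/343.
Sum = Δt · [g(-1/7) + g(4/7) + g(9/7) + ...].
Sum ≈ -117.449.

-117.449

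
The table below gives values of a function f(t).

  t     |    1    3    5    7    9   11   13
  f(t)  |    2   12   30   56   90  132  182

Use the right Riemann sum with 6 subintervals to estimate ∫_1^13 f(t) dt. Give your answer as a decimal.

Δt = 2.
Sum = 2·[12 + 30 + 56 + 90 + 132 + 182] = 1004.

1004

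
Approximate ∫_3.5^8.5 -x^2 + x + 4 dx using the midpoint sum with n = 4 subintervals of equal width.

Δx = (8.5 − 3.5)/4 = 1.25.
Midpoints: 4.125, 5.375, 6.625, 7.875.
f(4.125) = -8.890625, f(5.375) = -19.515625, f(6.625) = -33.265625, f(7.875) = -50.140625.
Sum = Δx · [f(4.125) + f(5.375) + f(6.625) + f(7.875)].
Sum = -139.765625.

-139.765625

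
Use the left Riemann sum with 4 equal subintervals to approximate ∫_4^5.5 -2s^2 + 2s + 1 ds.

Δs = (5.5 − 4)/4 = 0.375.
Left endpoints: 4, 4.375, 4.75, 5.125.
f(4) = -23, f(4.375) = -28.53125, f(4.75) = -34.625, f(5.125) = -41.28125.
Sum = Δs · [f(4) + f(4.375) + f(4.75) + f(5.125)].
Sum = -47.7890625.

-47.7890625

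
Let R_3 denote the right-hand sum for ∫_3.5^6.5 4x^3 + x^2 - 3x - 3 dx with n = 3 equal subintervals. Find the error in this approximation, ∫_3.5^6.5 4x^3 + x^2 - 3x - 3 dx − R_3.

Exact integral: ∫_3.5^6.5 f(x) dx = 1658.25.
R_3 = 2162.75.
Error = 1658.25 − 2162.75 = -504.5.

-504.5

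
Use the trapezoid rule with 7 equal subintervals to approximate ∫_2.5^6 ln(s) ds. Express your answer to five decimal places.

4.95498

Δs = (6 − 2.5)/7 = 0.5.
f(2.5) ≈ 0.91629, f(3) ≈ 1.09861, f(3.5) ≈ 1.25276, f(4) ≈ 1.38629, f(4.5) ≈ 1.50408, f(5) ≈ 1.60944, f(5.5) ≈ 1.70475, f(6) ≈ 1.79176.
T_7 = (Δs/2)·[f(s_0) + 2f(s_1) + ... + 2f(s_{6}) + f(s_7)].
Sum ≈ 4.95498.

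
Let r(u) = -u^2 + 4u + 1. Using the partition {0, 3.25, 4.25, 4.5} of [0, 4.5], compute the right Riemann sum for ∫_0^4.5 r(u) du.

Subinterval widths: 3.25, 1, 0.25.
Right endpoints: 3.25, 4.25, 4.5.
r(3.25) = 3.4375, r(4.25) = -0.0625, r(4.5) = -1.25.
Sum = Σ Δu_i · r(u_i).
Sum = 10.796875.

10.796875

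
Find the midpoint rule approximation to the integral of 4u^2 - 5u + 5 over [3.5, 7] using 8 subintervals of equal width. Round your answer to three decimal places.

325.568

Δu = (7 − 3.5)/8 = 0.4375.
Midpoints: 3.71875, 4.15625, 4.59375, 5.03125, 5.46875, 5.90625, 6.34375, 6.78125.
f(3.71875) = 41.72265625, f(4.15625) = 53.31640625, f(4.59375) = 66.44140625, f(5.03125) = 81.09765625, f(5.46875) = 97.28515625, f(5.90625) = 115.00390625, f(6.34375) = 134.25390625, f(6.78125) = 155.03515625.
Sum = Δu · [f(3.71875) + f(4.15625) + f(4.59375) + ...].
Sum ≈ 325.568.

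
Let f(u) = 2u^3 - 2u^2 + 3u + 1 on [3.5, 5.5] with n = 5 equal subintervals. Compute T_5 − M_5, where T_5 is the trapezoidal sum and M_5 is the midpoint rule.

T_5 = 330.5.
M_5 = 328.5.
T_5 − M_5 = 2.

2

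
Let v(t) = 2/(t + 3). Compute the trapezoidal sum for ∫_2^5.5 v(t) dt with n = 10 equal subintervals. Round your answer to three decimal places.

Δt = (5.5 − 2)/10 = 0.35.
v(2) = 0.4, v(2.35) = 40/107, v(2.7) = 20/57, v(3.05) = 40/121, v(3.4) = 0.3125, v(3.75) = 8/27, v(4.1) = 20/71, v(4.45) = 40/149, v(4.8) = 10/39, v(5.15) = 40/163, v(5.5) = 4/17.
T_10 = (Δt/2)·[v(t_0) + 2v(t_1) + ... + 2v(t_{9}) + v(t_10)].
Sum ≈ 1.062.

1.062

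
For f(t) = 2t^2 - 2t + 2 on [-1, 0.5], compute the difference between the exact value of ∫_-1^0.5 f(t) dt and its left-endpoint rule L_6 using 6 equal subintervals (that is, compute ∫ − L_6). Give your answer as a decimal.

Exact integral: ∫_-1^0.5 f(t) dt = 4.5.
L_6 = 5.09375.
Error = 4.5 − 5.09375 = -0.59375.

-0.59375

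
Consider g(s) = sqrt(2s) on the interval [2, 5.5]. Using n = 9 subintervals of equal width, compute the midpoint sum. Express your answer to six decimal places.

9.495539

Δs = (5.5 − 2)/9 = 7/18.
Midpoints: 79/36, 31/12, 107/36, 121/36, 3.75, 149/36, 163/36, 59/12, 191/36.
g(79/36) ≈ 2.094968, g(31/12) ≈ 2.273030, g(107/36) ≈ 2.438123, g(121/36) ≈ 2.592725, g(3.75) ≈ 2.738613, g(149/36) ≈ 2.877113, g(163/36) ≈ 3.009245, g(59/12) ≈ 3.135815, g(191/36) ≈ 3.257470.
Sum = Δs · [g(79/36) + g(31/12) + g(107/36) + ...].
Sum ≈ 9.495539.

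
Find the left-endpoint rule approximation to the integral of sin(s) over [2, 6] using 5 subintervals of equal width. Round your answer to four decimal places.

-0.8266

Δs = (6 − 2)/5 = 0.8.
Left endpoints: 2, 2.8, 3.6, 4.4, 5.2.
f(2) ≈ 0.9093, f(2.8) ≈ 0.3350, f(3.6) ≈ -0.4425, f(4.4) ≈ -0.9516, f(5.2) ≈ -0.8835.
Sum = Δs · [f(2) + f(2.8) + f(3.6) + f(4.4) + f(5.2)].
Sum ≈ -0.8266.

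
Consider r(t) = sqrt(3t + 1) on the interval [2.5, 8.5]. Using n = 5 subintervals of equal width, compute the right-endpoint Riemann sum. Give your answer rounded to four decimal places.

Δt = (8.5 − 2.5)/5 = 1.2.
Right endpoints: 3.7, 4.9, 6.1, 7.3, 8.5.
r(3.7) ≈ 3.4785, r(4.9) ≈ 3.9623, r(6.1) ≈ 4.3932, r(7.3) ≈ 4.7854, r(8.5) ≈ 5.1478.
Sum = Δt · [r(3.7) + r(4.9) + r(6.1) + r(7.3) + r(8.5)].
Sum ≈ 26.1207.

26.1207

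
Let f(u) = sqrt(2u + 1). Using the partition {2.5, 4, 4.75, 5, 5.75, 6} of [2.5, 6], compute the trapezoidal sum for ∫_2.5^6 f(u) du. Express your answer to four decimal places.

10.7091

Subinterval widths: 1.5, 0.75, 0.25, 0.75, 0.25.
f(2.5) ≈ 2.4495, f(4) ≈ 3.0000, f(4.75) ≈ 3.2404, f(5) ≈ 3.3166, f(5.75) ≈ 3.5355, f(6) ≈ 3.6056.
On each subinterval the trapezoid contributes (Δu_i/2)·[f(u_{i-1}) + f(u_i)].
Sum ≈ 10.7091.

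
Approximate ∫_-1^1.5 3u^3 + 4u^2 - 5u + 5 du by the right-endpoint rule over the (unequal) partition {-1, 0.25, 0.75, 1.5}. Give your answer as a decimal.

Subinterval widths: 1.25, 0.5, 0.75.
Right endpoints: 0.25, 0.75, 1.5.
f(0.25) = 4.046875, f(0.75) = 4.765625, f(1.5) = 16.625.
Sum = Σ Δu_i · f(u_i).
Sum = 19.91015625.

19.91015625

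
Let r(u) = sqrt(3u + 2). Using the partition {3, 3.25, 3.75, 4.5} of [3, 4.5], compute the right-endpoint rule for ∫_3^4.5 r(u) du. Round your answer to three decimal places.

5.630

Subinterval widths: 0.25, 0.5, 0.75.
Right endpoints: 3.25, 3.75, 4.5.
r(3.25) ≈ 3.428, r(3.75) ≈ 3.640, r(4.5) ≈ 3.937.
Sum = Σ Δu_i · r(u_i).
Sum ≈ 5.630.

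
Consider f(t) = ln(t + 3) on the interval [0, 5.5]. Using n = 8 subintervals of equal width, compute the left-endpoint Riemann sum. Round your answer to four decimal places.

Δt = (5.5 − 0)/8 = 0.6875.
Left endpoints: 0, 0.6875, 1.375, 2.0625, 2.75, 3.4375, 4.125, 4.8125.
f(0) ≈ 1.0986, f(0.6875) ≈ 1.3049, f(1.375) ≈ 1.4759, f(2.0625) ≈ 1.6219, f(2.75) ≈ 1.7492, f(3.4375) ≈ 1.8621, f(4.125) ≈ 1.9636, f(4.8125) ≈ 2.0557.
Sum = Δt · [f(0) + f(0.6875) + f(1.375) + ...].
Sum ≈ 9.0283.

9.0283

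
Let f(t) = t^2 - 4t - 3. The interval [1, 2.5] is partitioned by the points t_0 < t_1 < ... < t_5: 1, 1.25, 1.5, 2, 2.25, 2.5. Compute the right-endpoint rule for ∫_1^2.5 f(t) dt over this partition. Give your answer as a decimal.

Subinterval widths: 0.25, 0.25, 0.5, 0.25, 0.25.
Right endpoints: 1.25, 1.5, 2, 2.25, 2.5.
f(1.25) = -6.4375, f(1.5) = -6.75, f(2) = -7, f(2.25) = -6.9375, f(2.5) = -6.75.
Sum = Σ Δt_i · f(t_i).
Sum = -10.21875.

-10.21875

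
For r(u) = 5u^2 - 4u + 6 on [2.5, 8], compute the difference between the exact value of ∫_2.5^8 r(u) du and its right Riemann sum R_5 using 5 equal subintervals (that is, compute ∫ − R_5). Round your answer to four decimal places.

Exact integral: ∫_2.5^8 r(u) du ≈ 744.791667.
R_5 = 897.05.
Error ≈ 744.791667 − 897.05 ≈ -152.2583.

-152.2583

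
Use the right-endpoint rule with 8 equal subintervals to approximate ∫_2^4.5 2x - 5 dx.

4.53125

Δx = (4.5 − 2)/8 = 0.3125.
Right endpoints: 2.3125, 2.625, 2.9375, 3.25, 3.5625, 3.875, 4.1875, 4.5.
f(2.3125) = -0.375, f(2.625) = 0.25, f(2.9375) = 0.875, f(3.25) = 1.5, f(3.5625) = 2.125, f(3.875) = 2.75, f(4.1875) = 3.375, f(4.5) = 4.
Sum = Δx · [f(2.3125) + f(2.625) + f(2.9375) + ...].
Sum = 4.53125.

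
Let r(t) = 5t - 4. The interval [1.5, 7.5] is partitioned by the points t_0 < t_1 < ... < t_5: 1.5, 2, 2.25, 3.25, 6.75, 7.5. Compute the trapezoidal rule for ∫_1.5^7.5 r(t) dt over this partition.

Subinterval widths: 0.5, 0.25, 1, 3.5, 0.75.
r(1.5) = 3.5, r(2) = 6, r(2.25) = 7.25, r(3.25) = 12.25, r(6.75) = 29.75, r(7.5) = 33.5.
On each subinterval the trapezoid contributes (Δt_i/2)·[r(t_{i-1}) + r(t_i)].
Sum = 111.

111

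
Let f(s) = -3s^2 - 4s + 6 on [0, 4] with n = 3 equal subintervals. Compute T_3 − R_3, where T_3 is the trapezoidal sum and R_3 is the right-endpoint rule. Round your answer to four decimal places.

42.6667

T_3 ≈ -75.555556.
R_3 ≈ -118.222222.
T_3 − R_3 ≈ 42.6667.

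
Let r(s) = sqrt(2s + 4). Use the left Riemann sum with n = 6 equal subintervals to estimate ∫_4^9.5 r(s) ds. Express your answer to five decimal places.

22.29565

Δs = (9.5 − 4)/6 = 11/12.
Left endpoints: 4, 59/12, 35/6, 6.75, 23/3, 103/12.
r(4) ≈ 3.46410, r(59/12) ≈ 3.71932, r(35/6) ≈ 3.95811, r(6.75) ≈ 4.18330, r(23/3) ≈ 4.39697, r(103/12) ≈ 4.60072.
Sum = Δs · [r(4) + r(59/12) + r(35/6) + ...].
Sum ≈ 22.29565.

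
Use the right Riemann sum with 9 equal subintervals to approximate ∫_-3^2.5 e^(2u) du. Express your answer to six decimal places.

128.568443

Δu = (2.5 − (-3))/9 = 11/18.
Right endpoints: -43/18, -16/9, -7/6, -5/9, 1/18, 2/3, 23/18, 17/9, 2.5.
f(-43/18) ≈ 0.008415, f(-16/9) ≈ 0.028566, f(-7/6) ≈ 0.096972, f(-5/9) ≈ 0.329193, f(1/18) ≈ 1.117519, f(2/3) ≈ 3.793668, f(23/18) ≈ 12.878452, f(17/9) ≈ 43.718781, f(2.5) ≈ 148.413159.
Sum = Δu · [f(-43/18) + f(-16/9) + f(-7/6) + ...].
Sum ≈ 128.568443.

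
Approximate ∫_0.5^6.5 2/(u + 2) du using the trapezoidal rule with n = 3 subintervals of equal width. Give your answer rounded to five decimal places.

Δu = (6.5 − 0.5)/3 = 2.
f(0.5) = 0.8, f(2.5) = 4/9, f(4.5) = 4/13, f(6.5) = 4/17.
T_3 = (Δu/2)·[f(u_0) + 2f(u_1) + 2f(u_2) + f(u_3)].
Sum ≈ 2.53957.

2.53957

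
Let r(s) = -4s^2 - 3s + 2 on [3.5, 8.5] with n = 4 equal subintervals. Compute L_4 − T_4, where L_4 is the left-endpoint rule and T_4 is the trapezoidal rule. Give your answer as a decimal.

159.375

L_4 = -687.5.
T_4 = -846.875.
L_4 − T_4 = 159.375.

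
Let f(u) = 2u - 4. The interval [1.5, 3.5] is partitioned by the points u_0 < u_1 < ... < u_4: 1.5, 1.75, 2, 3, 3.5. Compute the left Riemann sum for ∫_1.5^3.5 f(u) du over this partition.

Subinterval widths: 0.25, 0.25, 1, 0.5.
Left endpoints: 1.5, 1.75, 2, 3.
f(1.5) = -1, f(1.75) = -0.5, f(2) = 0, f(3) = 2.
Sum = Σ Δu_i · f(u_i).
Sum = 0.625.

0.625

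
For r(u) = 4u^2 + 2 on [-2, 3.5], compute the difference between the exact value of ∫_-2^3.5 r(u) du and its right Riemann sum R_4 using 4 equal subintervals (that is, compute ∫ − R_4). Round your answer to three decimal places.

-29.620

Exact integral: ∫_-2^3.5 r(u) du ≈ 78.83333.
R_4 = 108.453125.
Error ≈ 78.83333 − 108.453125 ≈ -29.620.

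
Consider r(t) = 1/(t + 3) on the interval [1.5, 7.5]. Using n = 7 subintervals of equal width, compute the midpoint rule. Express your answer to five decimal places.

Δt = (7.5 − 1.5)/7 = 6/7.
Midpoints: 27/14, 39/14, 51/14, 4.5, 75/14, 87/14, 99/14.
r(27/14) = 14/69, r(39/14) = 14/81, r(51/14) = 14/93, r(4.5) = 2/15, r(75/14) = 14/117, r(87/14) = 14/129, r(99/14) = 14/141.
Sum = Δt · [r(27/14) + r(39/14) + r(51/14) + ...].
Sum ≈ 0.84607.

0.84607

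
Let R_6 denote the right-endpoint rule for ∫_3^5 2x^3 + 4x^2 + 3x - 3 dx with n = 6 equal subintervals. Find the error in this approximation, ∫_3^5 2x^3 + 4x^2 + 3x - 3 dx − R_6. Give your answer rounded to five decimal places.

Exact integral: ∫_3^5 f(x) dx ≈ 420.6666667.
R_6 ≈ 466.0370370.
Error ≈ 420.6666667 − 466.0370370 ≈ -45.37037.

-45.37037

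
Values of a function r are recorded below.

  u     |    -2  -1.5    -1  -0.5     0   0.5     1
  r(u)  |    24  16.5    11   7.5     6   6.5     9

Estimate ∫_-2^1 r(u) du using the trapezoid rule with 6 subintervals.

32

Δu = 0.5.
T_6 = (0.5/2)·[24 + 2·16.5 + 2·11 + 2·7.5 + 2·6 + 2·6.5 + 9] = 32.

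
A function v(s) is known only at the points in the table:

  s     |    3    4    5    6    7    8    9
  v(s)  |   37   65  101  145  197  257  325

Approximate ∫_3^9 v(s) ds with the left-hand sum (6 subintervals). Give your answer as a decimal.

Δs = 1.
Sum = 1·[37 + 65 + 101 + 145 + 197 + 257] = 802.

802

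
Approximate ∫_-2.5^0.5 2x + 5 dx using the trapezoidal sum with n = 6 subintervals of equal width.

9

Δx = (0.5 − (-2.5))/6 = 0.5.
f(-2.5) = 0, f(-2) = 1, f(-1.5) = 2, f(-1) = 3, f(-0.5) = 4, f(0) = 5, f(0.5) = 6.
T_6 = (Δx/2)·[f(x_0) + 2f(x_1) + ... + 2f(x_{5}) + f(x_6)].
Sum = 9.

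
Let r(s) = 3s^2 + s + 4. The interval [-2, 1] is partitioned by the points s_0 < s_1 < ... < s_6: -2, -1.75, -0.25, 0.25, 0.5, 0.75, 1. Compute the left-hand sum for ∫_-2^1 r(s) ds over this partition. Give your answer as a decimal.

Subinterval widths: 0.25, 1.5, 0.5, 0.25, 0.25, 0.25.
Left endpoints: -2, -1.75, -0.25, 0.25, 0.5, 0.75.
r(-2) = 14, r(-1.75) = 11.4375, r(-0.25) = 3.9375, r(0.25) = 4.4375, r(0.5) = 5.25, r(0.75) = 6.4375.
Sum = Σ Δs_i · r(s_i).
Sum = 26.65625.

26.65625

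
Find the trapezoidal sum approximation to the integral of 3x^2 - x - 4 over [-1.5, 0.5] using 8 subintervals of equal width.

-3.4375

Δx = (0.5 − (-1.5))/8 = 0.25.
f(-1.5) = 4.25, f(-1.25) = 1.9375, f(-1) = 0, f(-0.75) = -1.5625, f(-0.5) = -2.75, f(-0.25) = -3.5625, f(0) = -4, f(0.25) = -4.0625, f(0.5) = -3.75.
T_8 = (Δx/2)·[f(x_0) + 2f(x_1) + ... + 2f(x_{7}) + f(x_8)].
Sum = -3.4375.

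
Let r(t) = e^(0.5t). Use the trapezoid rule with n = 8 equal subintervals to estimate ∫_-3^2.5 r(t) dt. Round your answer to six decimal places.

Δt = (2.5 − (-3))/8 = 0.6875.
r(-3) ≈ 0.223130, r(-2.3125) ≈ 0.314664, r(-1.625) ≈ 0.443747, r(-0.9375) ≈ 0.625784, r(-0.25) ≈ 0.882497, r(0.4375) ≈ 1.244520, r(1.125) ≈ 1.755055, r(1.8125) ≈ 2.475024, r(2.5) ≈ 3.490343.
T_8 = (Δt/2)·[r(t_0) + 2r(t_1) + ... + 2r(t_{7}) + r(t_8)].
Sum ≈ 6.598644.

6.598644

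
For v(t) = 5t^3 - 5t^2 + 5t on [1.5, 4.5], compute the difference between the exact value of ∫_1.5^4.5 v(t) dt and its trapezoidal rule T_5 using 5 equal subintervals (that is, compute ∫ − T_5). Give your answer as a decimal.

-7.2

Exact integral: ∫_1.5^4.5 v(t) dt = 405.
T_5 = 412.2.
Error = 405 − 412.2 = -7.2.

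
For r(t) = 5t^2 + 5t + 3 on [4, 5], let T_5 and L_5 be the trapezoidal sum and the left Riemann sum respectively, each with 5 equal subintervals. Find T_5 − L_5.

5

T_5 = 127.2.
L_5 = 122.2.
T_5 − L_5 = 5.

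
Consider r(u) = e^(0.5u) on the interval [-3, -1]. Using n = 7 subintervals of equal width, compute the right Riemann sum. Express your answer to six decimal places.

Δu = (-1 − (-3))/7 = 2/7.
Right endpoints: -19/7, -17/7, -15/7, -13/7, -11/7, -9/7, -1.
r(-19/7) ≈ 0.257395, r(-17/7) ≈ 0.296922, r(-15/7) ≈ 0.342519, r(-13/7) ≈ 0.395118, r(-11/7) ≈ 0.455794, r(-9/7) ≈ 0.525788, r(-1) ≈ 0.606531.
Sum = Δu · [r(-19/7) + r(-17/7) + r(-15/7) + ...].
Sum ≈ 0.822876.

0.822876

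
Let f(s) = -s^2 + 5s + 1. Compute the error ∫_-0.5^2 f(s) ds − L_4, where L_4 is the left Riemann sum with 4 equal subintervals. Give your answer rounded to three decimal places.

Exact integral: ∫_-0.5^2 f(s) ds ≈ 9.16667.
L_4 = 6.26953125.
Error ≈ 9.16667 − 6.26953125 ≈ 2.897.

2.897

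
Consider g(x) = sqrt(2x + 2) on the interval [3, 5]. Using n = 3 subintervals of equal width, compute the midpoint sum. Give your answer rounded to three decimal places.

6.315

Δx = (5 − 3)/3 = 2/3.
Midpoints: 10/3, 4, 14/3.
g(10/3) ≈ 2.944, g(4) ≈ 3.162, g(14/3) ≈ 3.367.
Sum = Δx · [g(10/3) + g(4) + g(14/3)].
Sum ≈ 6.315.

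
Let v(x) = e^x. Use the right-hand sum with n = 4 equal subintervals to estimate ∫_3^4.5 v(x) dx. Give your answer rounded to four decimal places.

Δx = (4.5 − 3)/4 = 0.375.
Right endpoints: 3.375, 3.75, 4.125, 4.5.
v(3.375) ≈ 29.2243, v(3.75) ≈ 42.5211, v(4.125) ≈ 61.8678, v(4.5) ≈ 90.0171.
Sum = Δx · [v(3.375) + v(3.75) + v(4.125) + v(4.5)].
Sum ≈ 83.8614.

83.8614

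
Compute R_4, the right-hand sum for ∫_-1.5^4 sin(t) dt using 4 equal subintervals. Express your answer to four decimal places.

0.7720

Δt = (4 − (-1.5))/4 = 1.375.
Right endpoints: -0.125, 1.25, 2.625, 4.
f(-0.125) ≈ -0.1247, f(1.25) ≈ 0.9490, f(2.625) ≈ 0.4939, f(4) ≈ -0.7568.
Sum = Δt · [f(-0.125) + f(1.25) + f(2.625) + f(4)].
Sum ≈ 0.7720.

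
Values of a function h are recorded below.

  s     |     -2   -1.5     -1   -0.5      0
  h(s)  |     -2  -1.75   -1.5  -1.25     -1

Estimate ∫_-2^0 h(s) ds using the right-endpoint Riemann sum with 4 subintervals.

-2.75

Δs = 0.5.
Sum = 0.5·[(-1.75) + (-1.5) + (-1.25) + (-1)] = -2.75.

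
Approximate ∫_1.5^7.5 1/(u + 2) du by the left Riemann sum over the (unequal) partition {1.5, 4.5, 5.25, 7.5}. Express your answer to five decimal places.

Subinterval widths: 3, 0.75, 2.25.
Left endpoints: 1.5, 4.5, 5.25.
f(1.5) = 2/7, f(4.5) = 2/13, f(5.25) = 4/29.
Sum = Σ Δu_i · f(u_i).
Sum ≈ 1.28287.

1.28287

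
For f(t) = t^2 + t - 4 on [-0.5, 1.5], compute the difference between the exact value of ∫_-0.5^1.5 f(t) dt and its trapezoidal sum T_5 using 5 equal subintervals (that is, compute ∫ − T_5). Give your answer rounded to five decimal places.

-0.05333

Exact integral: ∫_-0.5^1.5 f(t) dt ≈ -5.8333333.
T_5 = -5.78.
Error ≈ -5.8333333 − (-5.78) ≈ -0.05333.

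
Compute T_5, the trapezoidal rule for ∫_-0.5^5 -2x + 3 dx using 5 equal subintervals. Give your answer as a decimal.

-8.25

Δx = (5 − (-0.5))/5 = 1.1.
f(-0.5) = 4, f(0.6) = 1.8, f(1.7) = -0.4, f(2.8) = -2.6, f(3.9) = -4.8, f(5) = -7.
T_5 = (Δx/2)·[f(x_0) + 2f(x_1) + ... + 2f(x_{4}) + f(x_5)].
Sum = -8.25.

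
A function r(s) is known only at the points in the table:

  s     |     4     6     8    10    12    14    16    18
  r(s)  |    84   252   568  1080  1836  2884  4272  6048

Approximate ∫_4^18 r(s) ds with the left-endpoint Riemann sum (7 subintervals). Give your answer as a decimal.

21952

Δs = 2.
Sum = 2·[84 + 252 + 568 + 1080 + 1836 + 2884 + 4272] = 21952.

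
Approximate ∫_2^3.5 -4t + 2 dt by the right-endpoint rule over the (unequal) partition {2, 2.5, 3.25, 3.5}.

-15.25

Subinterval widths: 0.5, 0.75, 0.25.
Right endpoints: 2.5, 3.25, 3.5.
f(2.5) = -8, f(3.25) = -11, f(3.5) = -12.
Sum = Σ Δt_i · f(t_i).
Sum = -15.25.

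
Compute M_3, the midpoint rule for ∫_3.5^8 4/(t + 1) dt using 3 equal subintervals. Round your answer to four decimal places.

Δt = (8 − 3.5)/3 = 1.5.
Midpoints: 4.25, 5.75, 7.25.
f(4.25) = 16/21, f(5.75) = 16/27, f(7.25) = 16/33.
Sum = Δt · [f(4.25) + f(5.75) + f(7.25)].
Sum ≈ 2.7590.

2.7590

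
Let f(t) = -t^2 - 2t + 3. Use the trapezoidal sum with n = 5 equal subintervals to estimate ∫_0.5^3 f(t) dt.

-10.3125

Δt = (3 − 0.5)/5 = 0.5.
f(0.5) = 1.75, f(1) = 0, f(1.5) = -2.25, f(2) = -5, f(2.5) = -8.25, f(3) = -12.
T_5 = (Δt/2)·[f(t_0) + 2f(t_1) + ... + 2f(t_{4}) + f(t_5)].
Sum = -10.3125.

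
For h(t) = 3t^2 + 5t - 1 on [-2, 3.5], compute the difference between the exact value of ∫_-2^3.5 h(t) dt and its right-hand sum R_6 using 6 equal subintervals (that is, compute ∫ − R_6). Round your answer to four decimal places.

Exact integral: ∫_-2^3.5 h(t) dt = 66.
R_6 ≈ 92.258681.
Error ≈ 66 − 92.258681 ≈ -26.2587.

-26.2587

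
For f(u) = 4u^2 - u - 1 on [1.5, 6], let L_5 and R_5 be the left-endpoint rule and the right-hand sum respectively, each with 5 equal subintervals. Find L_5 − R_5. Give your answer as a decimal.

-117.45

L_5 = 205.83.
R_5 = 323.28.
L_5 − R_5 = -117.45.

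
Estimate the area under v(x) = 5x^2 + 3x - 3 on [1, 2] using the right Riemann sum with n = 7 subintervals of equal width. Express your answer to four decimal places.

Δx = (2 − 1)/7 = 1/7.
Right endpoints: 8/7, 9/7, 10/7, 11/7, 12/7, 13/7, 2.
v(8/7) = 341/49, v(9/7) = 447/49, v(10/7) = 563/49, v(11/7) = 689/49, v(12/7) = 825/49, v(13/7) = 971/49, v(2) = 23.
Sum = Δx · [v(8/7) + v(9/7) + v(10/7) + ...].
Sum ≈ 14.4694.

14.4694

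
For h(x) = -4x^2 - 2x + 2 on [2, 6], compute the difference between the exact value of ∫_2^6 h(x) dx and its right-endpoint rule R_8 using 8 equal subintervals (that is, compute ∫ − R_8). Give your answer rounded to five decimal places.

Exact integral: ∫_2^6 h(x) dx ≈ -301.3333333.
R_8 = -336.
Error ≈ -301.3333333 − (-336) ≈ 34.66667.

34.66667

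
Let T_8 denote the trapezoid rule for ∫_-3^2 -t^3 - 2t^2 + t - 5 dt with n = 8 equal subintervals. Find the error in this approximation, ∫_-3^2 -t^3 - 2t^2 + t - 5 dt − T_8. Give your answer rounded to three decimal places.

0.163

Exact integral: ∫_-3^2 f(t) dt ≈ -34.58333.
T_8 = -34.74609375.
Error ≈ -34.58333 − (-34.74609375) ≈ 0.163.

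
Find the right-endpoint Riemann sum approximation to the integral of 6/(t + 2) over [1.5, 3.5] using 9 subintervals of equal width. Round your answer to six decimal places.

2.643845

Δt = (3.5 − 1.5)/9 = 2/9.
Right endpoints: 31/18, 35/18, 13/6, 43/18, 47/18, 17/6, 55/18, 59/18, 3.5.
f(31/18) = 108/67, f(35/18) = 108/71, f(13/6) = 1.44, f(43/18) = 108/79, f(47/18) = 108/83, f(17/6) = 36/29, f(55/18) = 108/91, f(59/18) = 108/95, f(3.5) = 12/11.
Sum = Δt · [f(31/18) + f(35/18) + f(13/6) + ...].
Sum ≈ 2.643845.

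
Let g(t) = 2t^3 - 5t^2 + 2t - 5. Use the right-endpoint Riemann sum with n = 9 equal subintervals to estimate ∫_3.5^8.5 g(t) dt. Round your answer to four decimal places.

1862.6955

Δt = (8.5 − 3.5)/9 = 5/9.
Right endpoints: 73/18, 83/18, 31/6, 103/18, 113/18, 41/6, 133/18, 143/18, 8.5.
g(73/18) = 39571/729, g(83/18) = 137047/1458, g(31/6) = 3988/27, g(103/18) = 317057/1458, g(113/18) = 222581/729, g(41/6) = 22321/54, g(133/18) = 396286/729, g(143/18) = 1017877/1458, g(8.5) = 879.
Sum = Δt · [g(73/18) + g(83/18) + g(31/6) + ...].
Sum ≈ 1862.6955.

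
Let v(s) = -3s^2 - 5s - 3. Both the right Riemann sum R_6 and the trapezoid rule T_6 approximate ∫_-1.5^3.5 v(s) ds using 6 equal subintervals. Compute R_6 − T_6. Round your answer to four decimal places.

R_6 ≈ -110.902778.
T_6 ≈ -87.986111.
R_6 − T_6 ≈ -22.9167.

-22.9167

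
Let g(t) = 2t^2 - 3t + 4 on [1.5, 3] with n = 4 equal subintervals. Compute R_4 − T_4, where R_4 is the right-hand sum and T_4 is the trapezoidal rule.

R_4 = 13.3828125.
T_4 = 11.6953125.
R_4 − T_4 = 1.6875.

1.6875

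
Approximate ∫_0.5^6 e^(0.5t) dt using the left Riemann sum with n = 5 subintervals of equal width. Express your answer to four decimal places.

28.2054

Δt = (6 − 0.5)/5 = 1.1.
Left endpoints: 0.5, 1.6, 2.7, 3.8, 4.9.
f(0.5) ≈ 1.2840, f(1.6) ≈ 2.2255, f(2.7) ≈ 3.8574, f(3.8) ≈ 6.6859, f(4.9) ≈ 11.5883.
Sum = Δt · [f(0.5) + f(1.6) + f(2.7) + f(3.8) + f(4.9)].
Sum ≈ 28.2054.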